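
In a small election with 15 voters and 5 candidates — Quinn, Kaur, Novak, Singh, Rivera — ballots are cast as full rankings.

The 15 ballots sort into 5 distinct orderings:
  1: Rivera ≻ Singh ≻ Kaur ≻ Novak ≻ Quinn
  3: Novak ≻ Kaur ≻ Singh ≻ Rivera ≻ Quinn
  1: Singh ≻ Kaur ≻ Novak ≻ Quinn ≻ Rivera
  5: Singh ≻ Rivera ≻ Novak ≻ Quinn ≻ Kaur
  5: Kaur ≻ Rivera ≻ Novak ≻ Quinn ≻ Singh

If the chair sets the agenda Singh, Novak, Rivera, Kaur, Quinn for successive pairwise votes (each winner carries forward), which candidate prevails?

Kaur

Round 1: Singh vs Novak — 7–8, Novak advances.
Round 2: Novak vs Rivera — 4–11, Rivera advances.
Round 3: Rivera vs Kaur — 6–9, Kaur advances.
Round 4: Kaur vs Quinn — 10–5, Kaur advances.
The agenda winner is Kaur.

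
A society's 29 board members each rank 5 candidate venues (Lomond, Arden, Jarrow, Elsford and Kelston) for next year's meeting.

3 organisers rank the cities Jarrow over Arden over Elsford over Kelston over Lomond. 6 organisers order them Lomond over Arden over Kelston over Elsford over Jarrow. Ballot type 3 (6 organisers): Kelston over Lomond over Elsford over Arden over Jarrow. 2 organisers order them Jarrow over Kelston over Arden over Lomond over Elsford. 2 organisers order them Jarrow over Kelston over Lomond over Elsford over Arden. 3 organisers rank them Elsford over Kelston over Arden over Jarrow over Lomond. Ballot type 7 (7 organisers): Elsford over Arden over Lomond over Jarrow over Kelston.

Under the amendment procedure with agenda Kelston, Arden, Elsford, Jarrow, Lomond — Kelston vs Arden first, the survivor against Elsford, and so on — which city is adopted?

Round 1: Kelston vs Arden — 13–16, Arden advances.
Round 2: Arden vs Elsford — 11–18, Elsford advances.
Round 3: Elsford vs Jarrow — 22–7, Elsford advances.
Round 4: Elsford vs Lomond — 13–16, Lomond advances.
The agenda winner is Lomond.

Lomond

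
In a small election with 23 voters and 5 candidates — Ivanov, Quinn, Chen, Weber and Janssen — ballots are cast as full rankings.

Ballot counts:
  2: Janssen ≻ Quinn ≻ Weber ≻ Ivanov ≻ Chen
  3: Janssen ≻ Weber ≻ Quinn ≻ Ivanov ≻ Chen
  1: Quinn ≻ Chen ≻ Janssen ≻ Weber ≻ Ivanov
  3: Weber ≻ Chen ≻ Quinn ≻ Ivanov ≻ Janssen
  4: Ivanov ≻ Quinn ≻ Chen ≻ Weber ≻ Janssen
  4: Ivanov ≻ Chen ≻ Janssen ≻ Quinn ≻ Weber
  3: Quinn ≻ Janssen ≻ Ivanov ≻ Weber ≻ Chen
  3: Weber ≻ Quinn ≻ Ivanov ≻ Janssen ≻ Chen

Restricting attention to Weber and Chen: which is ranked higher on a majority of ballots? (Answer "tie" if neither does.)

Weber

Ballots ranking Weber above Chen: 2 + 3 + 3 + 3 + 3 = 14.
Ballots ranking Chen above Weber: 23 − 14 = 9.
Weber wins the head-to-head 14–9.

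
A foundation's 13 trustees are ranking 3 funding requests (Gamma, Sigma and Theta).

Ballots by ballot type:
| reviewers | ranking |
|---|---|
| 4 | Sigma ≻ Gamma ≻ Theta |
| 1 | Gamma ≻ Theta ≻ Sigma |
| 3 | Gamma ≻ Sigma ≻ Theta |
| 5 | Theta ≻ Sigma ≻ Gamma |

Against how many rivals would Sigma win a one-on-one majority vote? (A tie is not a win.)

2

Sigma against each rival (13 reviewers):
Sigma vs Gamma: 9 to 4, Sigma.
Sigma vs Theta: 7 to 6, Sigma.
Sigma beats Gamma, Theta — 2 pairwise wins.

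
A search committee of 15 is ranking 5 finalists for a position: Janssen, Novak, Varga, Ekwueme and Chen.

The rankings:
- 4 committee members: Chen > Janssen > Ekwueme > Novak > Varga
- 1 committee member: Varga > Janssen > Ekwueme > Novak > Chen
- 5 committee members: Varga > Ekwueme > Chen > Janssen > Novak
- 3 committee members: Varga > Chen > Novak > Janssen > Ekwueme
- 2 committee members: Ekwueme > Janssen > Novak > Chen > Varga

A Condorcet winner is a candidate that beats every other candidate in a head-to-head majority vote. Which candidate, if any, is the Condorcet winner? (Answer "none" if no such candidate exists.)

Varga

Pairwise majorities:
Janssen vs Novak: 4+1+5+2 = 12 for Janssen, 3 for Novak — Janssen by 12–3.
Janssen vs Varga: Varga wins 9–6.
Janssen–Ekwueme: Janssen 8–7.
Janssen vs Chen: Chen wins 12–3.
Novak vs Varga: Varga, 9–6.
Novak vs Ekwueme: 3 for Novak, 12 for Ekwueme — Ekwueme by 12–3.
Novak–Chen: Chen 12–3.
Varga–Ekwueme: Varga 9–6.
Varga vs Chen: Varga wins 9–6.
Ekwueme vs Chen: Ekwueme preferred on 1+5+2 = 8 ballots; Ekwueme wins 8–7.
Only Varga has no losses; Varga is the Condorcet winner.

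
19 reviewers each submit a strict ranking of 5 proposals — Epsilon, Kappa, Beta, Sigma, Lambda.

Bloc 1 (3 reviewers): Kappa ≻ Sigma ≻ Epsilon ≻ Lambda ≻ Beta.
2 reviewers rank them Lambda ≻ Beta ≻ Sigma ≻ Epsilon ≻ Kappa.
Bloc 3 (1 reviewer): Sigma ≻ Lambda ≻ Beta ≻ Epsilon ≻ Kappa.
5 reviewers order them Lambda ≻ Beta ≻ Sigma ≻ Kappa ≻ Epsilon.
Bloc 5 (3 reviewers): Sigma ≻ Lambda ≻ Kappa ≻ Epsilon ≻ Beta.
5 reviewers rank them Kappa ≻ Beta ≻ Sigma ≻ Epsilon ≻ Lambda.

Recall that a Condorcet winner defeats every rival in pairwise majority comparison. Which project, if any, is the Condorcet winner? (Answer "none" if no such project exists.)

Head-to-head results (19 reviewers):
Epsilon–Kappa: Kappa 16–3.
Epsilon vs Beta: Beta wins 13–6.
Epsilon vs Sigma: Sigma, 19–0.
Epsilon–Lambda: Lambda 11–8.
Kappa vs Beta: Kappa, 11–8.
Kappa vs Sigma: Sigma wins 11–8.
Kappa vs Lambda: Lambda wins 11–8.
Beta vs Sigma: Beta wins 12–7.
Beta vs Lambda: Lambda wins 14–5.
Sigma vs Lambda: Sigma wins 12–7.
Each project drops at least one matchup (Epsilon loses to Kappa; Kappa loses to Sigma; Beta loses to Kappa; Sigma loses to Beta; Lambda loses to Sigma); the cycle Kappa beats Beta beats Sigma beats Kappa rules out a Condorcet winner.

none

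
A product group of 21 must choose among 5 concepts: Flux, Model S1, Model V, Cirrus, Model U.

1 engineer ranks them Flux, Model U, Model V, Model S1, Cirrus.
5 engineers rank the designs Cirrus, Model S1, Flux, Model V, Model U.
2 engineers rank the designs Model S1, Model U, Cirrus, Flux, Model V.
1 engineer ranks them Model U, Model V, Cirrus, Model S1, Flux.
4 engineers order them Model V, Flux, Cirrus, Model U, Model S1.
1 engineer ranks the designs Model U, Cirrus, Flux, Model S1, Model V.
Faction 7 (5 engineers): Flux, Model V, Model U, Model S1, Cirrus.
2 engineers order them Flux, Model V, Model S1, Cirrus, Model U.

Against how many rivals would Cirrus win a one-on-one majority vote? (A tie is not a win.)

2

Cirrus against each rival (21 engineers):
Cirrus vs Flux: Flux, 12–9.
Cirrus vs Model S1: Cirrus, 11–10.
Cirrus vs Model V: 8 to 13, Model V.
Cirrus vs Model U: Cirrus preferred on 5+4+2 = 11 ballots; Cirrus wins 11–10.
Cirrus beats Model S1, Model U; loses to Flux, Model V — 2 pairwise wins.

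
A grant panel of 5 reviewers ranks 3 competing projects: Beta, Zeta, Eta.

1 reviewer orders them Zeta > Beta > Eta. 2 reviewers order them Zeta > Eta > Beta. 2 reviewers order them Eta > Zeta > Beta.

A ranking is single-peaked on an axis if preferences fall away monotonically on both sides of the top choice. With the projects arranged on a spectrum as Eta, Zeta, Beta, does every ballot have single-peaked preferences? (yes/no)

Axis positions: Eta=1, Zeta=2, Beta=3.
Bloc 1 (peak Zeta at position 2): ranking walks positions 2-3-1, expanding outward from the peak — single-peaked.
Bloc 2 (peak Zeta at position 2): ranking walks positions 2-1-3, expanding outward from the peak — single-peaked.
Bloc 3 (peak Eta at position 1): ranking walks positions 1-2-3, expanding outward from the peak — single-peaked.
Every ranking is single-peaked on this axis.

yes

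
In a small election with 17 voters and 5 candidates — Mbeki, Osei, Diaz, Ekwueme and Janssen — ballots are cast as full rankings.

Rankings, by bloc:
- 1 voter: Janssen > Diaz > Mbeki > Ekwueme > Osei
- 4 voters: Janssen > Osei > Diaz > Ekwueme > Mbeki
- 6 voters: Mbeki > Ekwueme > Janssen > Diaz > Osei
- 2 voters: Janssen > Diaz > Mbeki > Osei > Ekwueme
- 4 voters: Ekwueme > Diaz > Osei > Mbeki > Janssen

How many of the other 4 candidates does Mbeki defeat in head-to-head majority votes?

Mbeki against each rival (17 voters):
Mbeki vs Osei: 9 to 8, Mbeki.
Mbeki vs Diaz: Mbeki preferred on 6 ballots; Diaz wins 11–6.
Mbeki vs Ekwueme: Mbeki, 9–8.
Mbeki vs Janssen: 6+4 = 10 for Mbeki, 7 for Janssen — Mbeki by 10–7.
Mbeki beats Osei, Ekwueme, Janssen; loses to Diaz — 3 pairwise wins.

3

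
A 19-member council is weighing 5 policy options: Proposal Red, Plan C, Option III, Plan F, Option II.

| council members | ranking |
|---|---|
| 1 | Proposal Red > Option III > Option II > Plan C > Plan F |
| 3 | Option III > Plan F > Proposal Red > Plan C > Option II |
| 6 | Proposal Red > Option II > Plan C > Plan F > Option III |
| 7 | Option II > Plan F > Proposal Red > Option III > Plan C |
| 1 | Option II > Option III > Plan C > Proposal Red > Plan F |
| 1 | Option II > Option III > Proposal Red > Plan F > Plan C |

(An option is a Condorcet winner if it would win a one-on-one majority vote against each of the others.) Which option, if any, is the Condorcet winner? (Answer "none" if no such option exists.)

Pairwise majorities:
Proposal Red–Plan C: Proposal Red 18–1.
Proposal Red vs Option III: Proposal Red, 14–5.
Proposal Red vs Plan F: Plan F wins 10–9.
Proposal Red–Option II: Proposal Red 10–9.
Plan C vs Option III: Option III wins 13–6.
Plan C vs Plan F: Plan F, 11–8.
Plan C vs Option II: Option II wins 16–3.
Option III vs Plan F: Plan F, 13–6.
Option III–Option II: Option II 15–4.
Plan F vs Option II: Option II, 16–3.
Every option loses at least once (Proposal Red loses to Plan F; Plan C loses to Proposal Red; Option III loses to Proposal Red; Plan F loses to Option II; Option II loses to Proposal Red). The majority relation contains the cycle Proposal Red → Option II → Plan F → Proposal Red, so there is no Condorcet winner.

none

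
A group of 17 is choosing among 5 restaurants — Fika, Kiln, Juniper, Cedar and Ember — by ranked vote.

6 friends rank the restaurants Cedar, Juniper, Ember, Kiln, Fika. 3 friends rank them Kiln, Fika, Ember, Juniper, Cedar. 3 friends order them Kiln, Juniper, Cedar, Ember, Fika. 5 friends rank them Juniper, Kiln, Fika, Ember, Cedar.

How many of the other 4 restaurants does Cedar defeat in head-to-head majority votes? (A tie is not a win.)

Cedar against each rival (17 friends):
Cedar vs Fika: Cedar, 9–8.
Cedar–Kiln: Kiln 11–6.
Cedar vs Juniper: Juniper, 11–6.
Cedar vs Ember: Cedar wins 9–8.
Cedar beats Fika, Ember; loses to Kiln, Juniper — 2 pairwise wins.

2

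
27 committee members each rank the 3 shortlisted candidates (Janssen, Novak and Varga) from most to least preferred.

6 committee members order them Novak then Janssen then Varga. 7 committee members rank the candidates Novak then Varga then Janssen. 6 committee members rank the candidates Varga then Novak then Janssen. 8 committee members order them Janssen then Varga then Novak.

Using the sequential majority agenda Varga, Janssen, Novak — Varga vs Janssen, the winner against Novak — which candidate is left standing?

Novak

Round 1: Varga vs Janssen — 13–14, Janssen advances.
Round 2: Janssen vs Novak — 8–19, Novak advances.
The agenda winner is Novak.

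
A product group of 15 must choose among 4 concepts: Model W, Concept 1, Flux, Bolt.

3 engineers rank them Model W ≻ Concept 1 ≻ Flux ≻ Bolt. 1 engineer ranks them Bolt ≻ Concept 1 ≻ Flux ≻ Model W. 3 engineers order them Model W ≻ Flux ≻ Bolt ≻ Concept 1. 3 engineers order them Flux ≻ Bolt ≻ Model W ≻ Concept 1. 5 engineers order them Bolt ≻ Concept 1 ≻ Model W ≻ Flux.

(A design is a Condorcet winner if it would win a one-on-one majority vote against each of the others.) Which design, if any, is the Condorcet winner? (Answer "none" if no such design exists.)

Head-to-head results (15 engineers):
Model W–Concept 1: Model W 9–6.
Model W vs Flux: Model W wins 11–4.
Model W–Bolt: Bolt 9–6.
Concept 1 vs Flux: Concept 1, 9–6.
Concept 1 vs Bolt: Bolt, 12–3.
Flux vs Bolt: Flux wins 9–6.
Every design loses at least once (Model W loses to Bolt; Concept 1 loses to Model W; Flux loses to Model W; Bolt loses to Flux). The majority relation contains the cycle Model W beats Flux beats Bolt beats Model W, so there is no Condorcet winner.

none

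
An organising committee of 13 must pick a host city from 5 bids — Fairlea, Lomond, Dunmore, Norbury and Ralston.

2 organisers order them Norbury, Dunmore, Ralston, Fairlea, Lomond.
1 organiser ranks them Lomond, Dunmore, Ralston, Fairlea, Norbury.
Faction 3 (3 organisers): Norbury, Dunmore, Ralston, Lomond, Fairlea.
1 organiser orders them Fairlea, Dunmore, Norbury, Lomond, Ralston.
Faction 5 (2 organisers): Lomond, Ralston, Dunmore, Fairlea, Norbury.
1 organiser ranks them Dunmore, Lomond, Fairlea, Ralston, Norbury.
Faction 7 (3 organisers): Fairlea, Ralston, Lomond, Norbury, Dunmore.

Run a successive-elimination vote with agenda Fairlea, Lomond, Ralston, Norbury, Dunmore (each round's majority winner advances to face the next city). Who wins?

Dunmore

Round 1: Fairlea vs Lomond — 6–7, Lomond advances.
Round 2: Lomond vs Ralston — 5–8, Ralston advances.
Round 3: Ralston vs Norbury — 7–6, Ralston advances.
Round 4: Ralston vs Dunmore — 5–8, Dunmore advances.
The agenda winner is Dunmore.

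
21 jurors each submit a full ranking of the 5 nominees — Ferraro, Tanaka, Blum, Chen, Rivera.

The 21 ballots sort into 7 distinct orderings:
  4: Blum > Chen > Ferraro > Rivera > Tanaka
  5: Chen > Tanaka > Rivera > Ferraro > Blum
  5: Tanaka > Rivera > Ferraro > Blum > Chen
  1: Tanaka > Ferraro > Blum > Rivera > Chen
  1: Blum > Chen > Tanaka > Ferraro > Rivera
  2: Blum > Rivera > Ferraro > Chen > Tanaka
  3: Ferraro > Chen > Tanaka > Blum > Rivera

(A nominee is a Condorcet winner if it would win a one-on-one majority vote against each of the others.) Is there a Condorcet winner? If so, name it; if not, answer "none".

Check each pair by majority over 21 ballots:
Ferraro vs Tanaka: Tanaka wins 12–9.
Ferraro vs Blum: Ferraro wins 14–7.
Ferraro vs Chen: Ferraro, 11–10.
Ferraro–Rivera: Rivera 12–9.
Tanaka vs Blum: Tanaka, 14–7.
Tanaka vs Chen: Chen wins 15–6.
Tanaka–Rivera: Tanaka 15–6.
Blum vs Chen: Blum wins 13–8.
Blum vs Rivera: Blum, 11–10.
Chen–Rivera: Chen 13–8.
Every nominee loses at least once (Ferraro loses to Tanaka; Tanaka loses to Chen; Blum loses to Ferraro; Chen loses to Ferraro; Rivera loses to Tanaka). The majority relation contains the cycle Ferraro → Blum → Rivera → Ferraro, so there is no Condorcet winner.

none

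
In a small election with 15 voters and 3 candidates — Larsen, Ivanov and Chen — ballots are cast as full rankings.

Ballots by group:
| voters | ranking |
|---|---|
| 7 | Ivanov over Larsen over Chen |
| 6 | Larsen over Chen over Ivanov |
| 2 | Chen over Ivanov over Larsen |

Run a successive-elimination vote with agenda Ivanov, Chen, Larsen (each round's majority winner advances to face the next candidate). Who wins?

Round 1: Ivanov vs Chen — 7–8, Chen advances.
Round 2: Chen vs Larsen — 2–13, Larsen advances.
Larsen survives the agenda.

Larsen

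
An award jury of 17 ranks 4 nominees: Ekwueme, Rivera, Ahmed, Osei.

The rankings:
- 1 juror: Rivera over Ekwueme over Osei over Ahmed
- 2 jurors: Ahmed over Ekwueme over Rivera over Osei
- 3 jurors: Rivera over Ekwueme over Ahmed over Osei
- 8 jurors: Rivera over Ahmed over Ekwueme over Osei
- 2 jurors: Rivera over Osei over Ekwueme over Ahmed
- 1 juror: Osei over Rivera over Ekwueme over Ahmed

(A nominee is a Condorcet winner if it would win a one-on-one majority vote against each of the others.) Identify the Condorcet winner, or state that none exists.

Rivera

Head-to-head results (17 jurors):
Ekwueme vs Rivera: 2 to 15, Rivera.
Ekwueme vs Ahmed: 7 to 10, Ahmed.
Ekwueme vs Osei: 1+2+3+8 = 14 for Ekwueme, 3 for Osei — Ekwueme by 14–3.
Rivera vs Ahmed: 15 to 2, Rivera.
Rivera vs Osei: Rivera preferred on 1+2+3+8+2 = 16 ballots; Rivera wins 16–1.
Ahmed vs Osei: 13 to 4, Ahmed.
Only Rivera has no losses; Rivera is the Condorcet winner.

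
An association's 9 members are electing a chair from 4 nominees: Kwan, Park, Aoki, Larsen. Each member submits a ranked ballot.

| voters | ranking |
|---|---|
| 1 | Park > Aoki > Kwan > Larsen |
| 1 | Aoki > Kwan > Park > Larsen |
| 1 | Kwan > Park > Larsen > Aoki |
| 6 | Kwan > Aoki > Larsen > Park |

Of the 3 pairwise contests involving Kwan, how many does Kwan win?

Kwan against each rival (9 voters):
Kwan vs Park: Kwan wins 8–1.
Kwan vs Aoki: Kwan preferred on 1+6 = 7 ballots; Kwan wins 7–2.
Kwan vs Larsen: Kwan wins 9–0.
Kwan beats Park, Aoki, Larsen — 3 pairwise wins.

3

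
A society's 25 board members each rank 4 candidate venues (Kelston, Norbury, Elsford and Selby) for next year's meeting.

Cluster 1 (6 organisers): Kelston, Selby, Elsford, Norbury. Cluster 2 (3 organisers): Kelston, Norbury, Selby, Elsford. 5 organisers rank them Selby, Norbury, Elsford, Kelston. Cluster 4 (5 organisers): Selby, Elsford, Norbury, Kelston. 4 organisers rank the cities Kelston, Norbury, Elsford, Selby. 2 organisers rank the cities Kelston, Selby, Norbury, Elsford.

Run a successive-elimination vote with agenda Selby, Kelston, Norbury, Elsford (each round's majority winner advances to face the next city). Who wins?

Round 1: Selby vs Kelston — 10–15, Kelston advances.
Round 2: Kelston vs Norbury — 15–10, Kelston advances.
Round 3: Kelston vs Elsford — 15–10, Kelston advances.
Kelston survives the agenda.

Kelston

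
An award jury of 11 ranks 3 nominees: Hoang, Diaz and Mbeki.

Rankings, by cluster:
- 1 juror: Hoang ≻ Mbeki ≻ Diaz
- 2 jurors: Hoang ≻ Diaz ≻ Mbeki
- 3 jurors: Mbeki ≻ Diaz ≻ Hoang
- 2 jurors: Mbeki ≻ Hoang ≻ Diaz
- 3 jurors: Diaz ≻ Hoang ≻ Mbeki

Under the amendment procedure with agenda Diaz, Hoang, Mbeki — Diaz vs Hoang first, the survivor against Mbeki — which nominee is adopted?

Mbeki

Round 1: Diaz vs Hoang — 6–5, Diaz advances.
Round 2: Diaz vs Mbeki — 5–6, Mbeki advances.
Mbeki survives the agenda.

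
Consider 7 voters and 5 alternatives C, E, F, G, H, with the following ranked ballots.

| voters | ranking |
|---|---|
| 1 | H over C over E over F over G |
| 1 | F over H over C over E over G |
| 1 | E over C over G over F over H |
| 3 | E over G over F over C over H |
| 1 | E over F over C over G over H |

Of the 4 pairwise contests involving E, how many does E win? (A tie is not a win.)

E against each rival (7 voters):
E vs C: E wins 5–2.
E vs F: E preferred on 1+1+3+1 = 6 ballots; E wins 6–1.
E vs G: E wins 7–0.
E vs H: E wins 5–2.
E beats C, F, G, H — 4 pairwise wins.

4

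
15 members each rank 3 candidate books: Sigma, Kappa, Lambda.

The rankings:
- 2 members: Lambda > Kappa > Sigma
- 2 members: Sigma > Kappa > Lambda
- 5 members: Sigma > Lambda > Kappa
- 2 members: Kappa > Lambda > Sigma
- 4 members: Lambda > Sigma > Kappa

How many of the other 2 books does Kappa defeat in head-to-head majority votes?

0

Kappa against each rival (15 members):
Kappa vs Sigma: Sigma wins 11–4.
Kappa vs Lambda: Lambda, 11–4.
Kappa beats no one; loses to Sigma, Lambda — 0 pairwise wins.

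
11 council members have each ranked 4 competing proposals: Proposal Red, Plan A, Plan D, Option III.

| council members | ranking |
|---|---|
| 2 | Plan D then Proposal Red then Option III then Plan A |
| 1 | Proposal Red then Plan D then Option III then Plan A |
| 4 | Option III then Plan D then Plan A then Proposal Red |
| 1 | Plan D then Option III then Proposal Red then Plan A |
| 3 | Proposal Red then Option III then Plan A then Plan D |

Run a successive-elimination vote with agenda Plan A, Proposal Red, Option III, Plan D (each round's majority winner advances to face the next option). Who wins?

Plan D

Round 1: Plan A vs Proposal Red — 4–7, Proposal Red advances.
Round 2: Proposal Red vs Option III — 6–5, Proposal Red advances.
Round 3: Proposal Red vs Plan D — 4–7, Plan D advances.
The agenda winner is Plan D.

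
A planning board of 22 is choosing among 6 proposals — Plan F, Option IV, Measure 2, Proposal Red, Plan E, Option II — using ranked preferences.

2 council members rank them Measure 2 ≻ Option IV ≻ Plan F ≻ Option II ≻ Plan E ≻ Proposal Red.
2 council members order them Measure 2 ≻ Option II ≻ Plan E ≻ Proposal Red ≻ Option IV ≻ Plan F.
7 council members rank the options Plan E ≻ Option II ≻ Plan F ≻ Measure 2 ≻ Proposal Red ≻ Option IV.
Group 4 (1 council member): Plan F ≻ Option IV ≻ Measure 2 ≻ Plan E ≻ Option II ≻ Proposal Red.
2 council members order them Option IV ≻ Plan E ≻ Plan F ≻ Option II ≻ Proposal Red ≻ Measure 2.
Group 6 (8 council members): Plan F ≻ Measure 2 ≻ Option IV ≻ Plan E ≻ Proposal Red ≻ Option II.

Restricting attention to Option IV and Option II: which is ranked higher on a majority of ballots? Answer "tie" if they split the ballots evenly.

Option IV

Ballots ranking Option IV above Option II: 2 + 1 + 2 + 8 = 13.
Ballots ranking Option II above Option IV: 22 − 13 = 9.
Option IV wins the head-to-head 13–9.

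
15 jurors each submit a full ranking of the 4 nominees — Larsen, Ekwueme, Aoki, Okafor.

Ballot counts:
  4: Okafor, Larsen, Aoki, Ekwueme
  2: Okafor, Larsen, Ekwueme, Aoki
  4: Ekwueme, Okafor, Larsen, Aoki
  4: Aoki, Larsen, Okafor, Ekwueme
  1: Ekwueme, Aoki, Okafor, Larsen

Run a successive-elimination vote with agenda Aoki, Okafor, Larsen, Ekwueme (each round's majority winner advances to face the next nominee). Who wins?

Round 1: Aoki vs Okafor — 5–10, Okafor advances.
Round 2: Okafor vs Larsen — 11–4, Okafor advances.
Round 3: Okafor vs Ekwueme — 10–5, Okafor advances.
The agenda winner is Okafor.

Okafor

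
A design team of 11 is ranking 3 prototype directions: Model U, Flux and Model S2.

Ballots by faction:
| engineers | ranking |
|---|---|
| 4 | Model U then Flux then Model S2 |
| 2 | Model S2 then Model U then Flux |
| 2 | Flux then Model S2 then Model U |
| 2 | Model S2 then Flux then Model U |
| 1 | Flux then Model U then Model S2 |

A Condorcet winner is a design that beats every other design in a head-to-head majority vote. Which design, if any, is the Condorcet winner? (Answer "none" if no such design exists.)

none

Pairwise majorities:
Model U vs Flux: Model U is ranked higher on 4+2 = 6 ballots, Flux on 5. Model U wins 6–5.
Model U vs Model S2: Model U is ranked higher on 4+1 = 5 ballots, Model S2 on 6. Model S2 wins 6–5.
Flux vs Model S2: Flux preferred on 4+2+1 = 7 ballots; Flux wins 7–4.
No design is unbeaten: Model U loses to Model S2; Flux loses to Model U; Model S2 loses to Flux. In particular Model U beats Flux beats Model S2 beats Model U is a majority cycle — no Condorcet winner exists.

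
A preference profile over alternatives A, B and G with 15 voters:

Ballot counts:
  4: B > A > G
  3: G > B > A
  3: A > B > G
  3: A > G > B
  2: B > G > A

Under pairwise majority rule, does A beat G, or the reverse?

A

Ballots ranking A above G: 4 + 3 + 3 = 10.
Ballots ranking G above A: 15 − 10 = 5.
A wins the head-to-head 10–5.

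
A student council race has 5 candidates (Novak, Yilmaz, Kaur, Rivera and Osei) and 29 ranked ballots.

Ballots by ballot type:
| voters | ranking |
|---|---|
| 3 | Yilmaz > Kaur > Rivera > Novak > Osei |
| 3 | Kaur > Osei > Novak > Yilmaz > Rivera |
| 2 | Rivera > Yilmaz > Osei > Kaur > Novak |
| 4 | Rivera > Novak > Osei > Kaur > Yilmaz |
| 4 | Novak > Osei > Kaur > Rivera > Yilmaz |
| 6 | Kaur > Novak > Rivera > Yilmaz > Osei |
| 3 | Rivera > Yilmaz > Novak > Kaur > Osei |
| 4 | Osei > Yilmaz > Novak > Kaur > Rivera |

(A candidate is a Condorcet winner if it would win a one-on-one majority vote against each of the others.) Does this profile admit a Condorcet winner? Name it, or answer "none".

Novak

Pairwise majorities:
Novak vs Yilmaz: 3+4+4+6 = 17 for Novak, 12 for Yilmaz — Novak by 17–12.
Novak vs Kaur: Novak wins 15–14.
Novak–Rivera: Novak 17–12.
Novak–Osei: Novak 20–9.
Yilmaz vs Kaur: Kaur wins 17–12.
Yilmaz vs Rivera: Rivera, 19–10.
Yilmaz vs Osei: Osei, 15–14.
Kaur vs Rivera: Kaur wins 20–9.
Kaur vs Osei: Kaur is ranked higher on 3+3+6+3 = 15 ballots, Osei on 14. Kaur wins 15–14.
Rivera vs Osei: Rivera is ranked higher on 3+2+4+6+3 = 18 ballots, Osei on 11. Rivera wins 18–11.
Novak wins every pairwise contest, so Novak is the Condorcet winner.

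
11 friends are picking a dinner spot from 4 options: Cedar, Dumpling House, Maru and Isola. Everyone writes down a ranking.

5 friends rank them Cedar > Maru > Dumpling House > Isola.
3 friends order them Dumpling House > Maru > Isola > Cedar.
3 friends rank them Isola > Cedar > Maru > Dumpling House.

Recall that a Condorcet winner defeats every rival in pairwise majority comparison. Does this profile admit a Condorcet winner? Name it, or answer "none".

Check each pair by majority over 11 ballots:
Cedar vs Dumpling House: Cedar wins 8–3.
Cedar vs Maru: Cedar wins 8–3.
Cedar vs Isola: Isola, 6–5.
Dumpling House vs Maru: Maru, 8–3.
Dumpling House vs Isola: Dumpling House, 8–3.
Maru–Isola: Maru 8–3.
No restaurant is unbeaten: Cedar loses to Isola; Dumpling House loses to Cedar; Maru loses to Cedar; Isola loses to Dumpling House. In particular Cedar > Dumpling House > Isola > Cedar is a majority cycle — no Condorcet winner exists.

none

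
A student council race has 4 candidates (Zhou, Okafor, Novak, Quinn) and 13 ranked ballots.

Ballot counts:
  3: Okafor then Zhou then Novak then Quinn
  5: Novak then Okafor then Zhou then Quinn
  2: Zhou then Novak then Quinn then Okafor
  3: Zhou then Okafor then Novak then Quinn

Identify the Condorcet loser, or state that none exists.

Quinn

Pairwise majorities:
Zhou vs Okafor: 5 to 8, Okafor.
Zhou vs Novak: Zhou wins 8–5.
Zhou vs Quinn: Zhou wins 13–0.
Okafor–Novak: Novak 7–6.
Okafor vs Quinn: 3+5+3 = 11 for Okafor, 2 for Quinn — Okafor by 11–2.
Novak vs Quinn: Novak wins 13–0.
Quinn loses to every other candidate — it is the Condorcet loser.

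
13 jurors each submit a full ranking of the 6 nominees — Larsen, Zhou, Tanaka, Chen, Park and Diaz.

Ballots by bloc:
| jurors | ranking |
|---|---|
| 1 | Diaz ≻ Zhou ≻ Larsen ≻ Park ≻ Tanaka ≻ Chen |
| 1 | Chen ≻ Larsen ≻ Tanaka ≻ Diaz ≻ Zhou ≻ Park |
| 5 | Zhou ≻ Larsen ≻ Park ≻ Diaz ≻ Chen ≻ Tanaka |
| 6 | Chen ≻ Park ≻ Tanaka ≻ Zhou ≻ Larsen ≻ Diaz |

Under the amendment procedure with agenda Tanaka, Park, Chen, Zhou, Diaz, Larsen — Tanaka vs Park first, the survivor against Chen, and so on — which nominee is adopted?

Chen

Round 1: Tanaka vs Park — 1–12, Park advances.
Round 2: Park vs Chen — 6–7, Chen advances.
Round 3: Chen vs Zhou — 7–6, Chen advances.
Round 4: Chen vs Diaz — 7–6, Chen advances.
Round 5: Chen vs Larsen — 7–6, Chen advances.
Chen survives the agenda.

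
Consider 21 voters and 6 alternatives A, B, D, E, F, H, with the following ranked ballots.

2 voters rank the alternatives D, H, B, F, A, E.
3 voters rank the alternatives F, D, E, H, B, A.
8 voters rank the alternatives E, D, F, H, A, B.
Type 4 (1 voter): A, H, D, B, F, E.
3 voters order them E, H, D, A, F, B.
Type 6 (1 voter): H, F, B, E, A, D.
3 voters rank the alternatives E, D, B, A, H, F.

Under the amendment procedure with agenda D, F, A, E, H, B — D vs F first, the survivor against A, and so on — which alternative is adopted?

Round 1: D vs F — 17–4, D advances.
Round 2: D vs A — 19–2, D advances.
Round 3: D vs E — 6–15, E advances.
Round 4: E vs H — 17–4, E advances.
Round 5: E vs B — 17–4, E advances.
The agenda winner is E.

E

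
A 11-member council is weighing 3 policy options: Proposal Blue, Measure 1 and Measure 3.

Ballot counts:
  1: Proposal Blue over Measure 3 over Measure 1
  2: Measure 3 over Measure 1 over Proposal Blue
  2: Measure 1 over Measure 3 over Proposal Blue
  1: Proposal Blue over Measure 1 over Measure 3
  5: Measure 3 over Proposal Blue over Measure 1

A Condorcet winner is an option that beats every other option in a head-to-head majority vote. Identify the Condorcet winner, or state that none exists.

Measure 3

Head-to-head results (11 council members):
Proposal Blue–Measure 1: Proposal Blue 7–4.
Proposal Blue–Measure 3: Measure 3 9–2.
Measure 1–Measure 3: Measure 3 8–3.
Measure 3 beats each of Proposal Blue, Measure 1 — Measure 3 is the Condorcet winner.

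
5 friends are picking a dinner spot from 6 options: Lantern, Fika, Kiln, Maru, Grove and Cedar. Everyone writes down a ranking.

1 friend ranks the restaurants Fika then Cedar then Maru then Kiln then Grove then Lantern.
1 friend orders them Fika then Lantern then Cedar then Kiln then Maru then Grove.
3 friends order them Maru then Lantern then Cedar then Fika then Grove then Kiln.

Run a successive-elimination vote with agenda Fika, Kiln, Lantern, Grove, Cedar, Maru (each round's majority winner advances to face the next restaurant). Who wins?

Maru

Round 1: Fika vs Kiln — 5–0, Fika advances.
Round 2: Fika vs Lantern — 2–3, Lantern advances.
Round 3: Lantern vs Grove — 4–1, Lantern advances.
Round 4: Lantern vs Cedar — 4–1, Lantern advances.
Round 5: Lantern vs Maru — 1–4, Maru advances.
The agenda winner is Maru.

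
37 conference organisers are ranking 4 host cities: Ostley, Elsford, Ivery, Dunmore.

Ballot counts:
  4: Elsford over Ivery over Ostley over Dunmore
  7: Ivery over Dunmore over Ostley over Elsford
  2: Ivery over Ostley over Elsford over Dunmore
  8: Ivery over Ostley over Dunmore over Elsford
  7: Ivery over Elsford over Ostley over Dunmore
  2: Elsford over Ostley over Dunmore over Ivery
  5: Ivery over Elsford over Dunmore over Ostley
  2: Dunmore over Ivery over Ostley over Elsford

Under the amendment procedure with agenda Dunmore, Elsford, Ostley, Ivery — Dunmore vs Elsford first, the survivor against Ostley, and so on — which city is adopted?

Ivery

Round 1: Dunmore vs Elsford — 17–20, Elsford advances.
Round 2: Elsford vs Ostley — 18–19, Ostley advances.
Round 3: Ostley vs Ivery — 2–35, Ivery advances.
The agenda winner is Ivery.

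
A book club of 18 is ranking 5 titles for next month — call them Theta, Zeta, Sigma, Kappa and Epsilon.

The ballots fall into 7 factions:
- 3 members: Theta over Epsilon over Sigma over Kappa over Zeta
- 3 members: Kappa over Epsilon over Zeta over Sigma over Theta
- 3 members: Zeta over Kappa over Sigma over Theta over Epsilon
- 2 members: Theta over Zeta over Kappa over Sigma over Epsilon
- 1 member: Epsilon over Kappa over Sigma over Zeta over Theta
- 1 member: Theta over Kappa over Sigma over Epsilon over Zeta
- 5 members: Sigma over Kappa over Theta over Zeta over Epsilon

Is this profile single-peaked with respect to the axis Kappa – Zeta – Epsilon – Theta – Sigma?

Axis positions: Kappa=1, Zeta=2, Epsilon=3, Theta=4, Sigma=5.
Faction 1: ranking walks positions 4-3-5-1-2; Kappa is ranked above Zeta even though Zeta lies between Kappa and the peak Theta on the axis — preferences dip and rise again. Not single-peaked.
Faction 2: ranking walks positions 1-3-2-5-4; Epsilon is ranked above Zeta even though Zeta lies between Epsilon and the peak Kappa on the axis — preferences dip and rise again. Not single-peaked.
Faction 3: ranking walks positions 2-1-5-4-3; Sigma is ranked above Epsilon even though Epsilon lies between Sigma and the peak Zeta on the axis — preferences dip and rise again. Not single-peaked.
Faction 4: ranking walks positions 4-2-1-5-3; Zeta is ranked above Epsilon even though Epsilon lies between Zeta and the peak Theta on the axis — preferences dip and rise again. Not single-peaked.
Faction 5: ranking walks positions 3-1-5-2-4; Kappa is ranked above Zeta even though Zeta lies between Kappa and the peak Epsilon on the axis — preferences dip and rise again. Not single-peaked.
Faction 6: ranking walks positions 4-1-5-3-2; Kappa is ranked above Epsilon even though Epsilon lies between Kappa and the peak Theta on the axis — preferences dip and rise again. Not single-peaked.
Faction 7: ranking walks positions 5-1-4-2-3; Kappa is ranked above Theta even though Theta lies between Kappa and the peak Sigma on the axis — preferences dip and rise again. Not single-peaked.
Faction 1 violates single-peakedness, so the profile is not single-peaked on this axis.

no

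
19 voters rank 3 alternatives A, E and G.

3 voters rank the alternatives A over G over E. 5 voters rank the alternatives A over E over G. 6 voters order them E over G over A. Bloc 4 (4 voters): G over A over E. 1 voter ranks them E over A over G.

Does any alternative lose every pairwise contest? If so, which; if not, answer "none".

none

Head-to-head results (19 voters):
A vs E: 12 to 7, A.
A vs G: 9 to 10, G.
E vs G: E, 12–7.
Each alternative has at least one pairwise win (A beats E; E beats G; G beats A) — no Condorcet loser.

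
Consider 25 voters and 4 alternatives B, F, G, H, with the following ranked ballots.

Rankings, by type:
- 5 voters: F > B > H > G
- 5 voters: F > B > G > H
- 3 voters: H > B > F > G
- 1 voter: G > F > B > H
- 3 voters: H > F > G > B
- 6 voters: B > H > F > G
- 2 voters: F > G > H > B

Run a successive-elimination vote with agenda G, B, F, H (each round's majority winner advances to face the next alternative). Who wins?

Round 1: G vs B — 6–19, B advances.
Round 2: B vs F — 9–16, F advances.
Round 3: F vs H — 13–12, F advances.
The agenda winner is F.

F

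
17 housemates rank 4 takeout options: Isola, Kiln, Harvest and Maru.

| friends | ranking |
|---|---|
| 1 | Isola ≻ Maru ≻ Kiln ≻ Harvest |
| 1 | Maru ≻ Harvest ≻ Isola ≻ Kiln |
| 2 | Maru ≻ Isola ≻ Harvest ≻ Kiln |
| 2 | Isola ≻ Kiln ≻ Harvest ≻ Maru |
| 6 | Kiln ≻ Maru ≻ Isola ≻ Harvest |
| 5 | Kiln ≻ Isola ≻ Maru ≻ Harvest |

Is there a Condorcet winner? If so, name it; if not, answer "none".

Kiln

Head-to-head results (17 friends):
Isola vs Kiln: Kiln, 11–6.
Isola–Harvest: Isola 16–1.
Isola–Maru: Maru 9–8.
Kiln–Harvest: Kiln 14–3.
Kiln vs Maru: Kiln wins 13–4.
Harvest–Maru: Maru 15–2.
Kiln defeats every rival head-to-head and is the Condorcet winner.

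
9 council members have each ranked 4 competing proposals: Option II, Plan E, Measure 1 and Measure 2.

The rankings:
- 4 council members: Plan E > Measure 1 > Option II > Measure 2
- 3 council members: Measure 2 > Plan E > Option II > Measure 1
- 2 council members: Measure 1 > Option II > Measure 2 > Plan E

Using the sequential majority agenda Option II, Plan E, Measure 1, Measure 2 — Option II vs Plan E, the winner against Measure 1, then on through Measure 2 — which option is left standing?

Measure 2

Round 1: Option II vs Plan E — 2–7, Plan E advances.
Round 2: Plan E vs Measure 1 — 7–2, Plan E advances.
Round 3: Plan E vs Measure 2 — 4–5, Measure 2 advances.
Measure 2 survives the agenda.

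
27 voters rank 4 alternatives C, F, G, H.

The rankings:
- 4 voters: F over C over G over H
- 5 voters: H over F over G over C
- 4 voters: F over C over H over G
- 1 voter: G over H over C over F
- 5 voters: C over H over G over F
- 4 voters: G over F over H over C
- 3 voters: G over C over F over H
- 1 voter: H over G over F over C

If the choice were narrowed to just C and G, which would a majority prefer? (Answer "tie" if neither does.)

Ballots ranking C above G: 4 + 4 + 5 = 13.
Ballots ranking G above C: 27 − 13 = 14.
G wins the head-to-head 14–13.

G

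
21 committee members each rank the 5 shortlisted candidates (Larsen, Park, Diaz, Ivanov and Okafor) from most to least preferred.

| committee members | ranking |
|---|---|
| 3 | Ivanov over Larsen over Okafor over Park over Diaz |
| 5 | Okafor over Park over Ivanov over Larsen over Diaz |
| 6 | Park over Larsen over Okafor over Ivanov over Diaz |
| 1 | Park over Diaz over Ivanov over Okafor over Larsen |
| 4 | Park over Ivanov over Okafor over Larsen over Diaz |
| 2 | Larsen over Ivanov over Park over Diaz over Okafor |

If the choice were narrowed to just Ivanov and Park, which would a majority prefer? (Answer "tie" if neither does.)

Ballots ranking Ivanov above Park: 3 + 2 = 5.
Ballots ranking Park above Ivanov: 21 − 5 = 16.
Park wins the head-to-head 16–5.

Park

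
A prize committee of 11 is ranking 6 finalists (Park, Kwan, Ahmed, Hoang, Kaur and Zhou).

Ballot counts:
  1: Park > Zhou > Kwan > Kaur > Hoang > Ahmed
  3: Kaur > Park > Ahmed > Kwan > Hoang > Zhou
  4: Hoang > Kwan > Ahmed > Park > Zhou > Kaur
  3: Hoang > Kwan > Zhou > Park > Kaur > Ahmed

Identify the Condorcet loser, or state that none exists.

none

Pairwise majorities:
Park vs Kwan: 1+3 = 4 for Park, 7 for Kwan — Kwan by 7–4.
Park–Ahmed: Park 7–4.
Park vs Hoang: Park preferred on 1+3 = 4 ballots; Hoang wins 7–4.
Park–Kaur: Park 8–3.
Park vs Zhou: Park wins 8–3.
Kwan vs Ahmed: 1+4+3 = 8 for Kwan, 3 for Ahmed — Kwan by 8–3.
Kwan vs Hoang: Hoang wins 7–4.
Kwan vs Kaur: Kwan, 8–3.
Kwan vs Zhou: 3+4+3 = 10 for Kwan, 1 for Zhou — Kwan by 10–1.
Ahmed–Hoang: Hoang 8–3.
Ahmed vs Kaur: 4 to 7, Kaur.
Ahmed–Zhou: Ahmed 7–4.
Hoang vs Kaur: Hoang is ranked higher on 4+3 = 7 ballots, Kaur on 4. Hoang wins 7–4.
Hoang–Zhou: Hoang 10–1.
Kaur vs Zhou: Zhou wins 8–3.
Every nominee wins at least one matchup (Park beats Ahmed; Kwan beats Park; Ahmed beats Zhou; Hoang beats Park; Kaur beats Ahmed; Zhou beats Kaur), so there is no Condorcet loser.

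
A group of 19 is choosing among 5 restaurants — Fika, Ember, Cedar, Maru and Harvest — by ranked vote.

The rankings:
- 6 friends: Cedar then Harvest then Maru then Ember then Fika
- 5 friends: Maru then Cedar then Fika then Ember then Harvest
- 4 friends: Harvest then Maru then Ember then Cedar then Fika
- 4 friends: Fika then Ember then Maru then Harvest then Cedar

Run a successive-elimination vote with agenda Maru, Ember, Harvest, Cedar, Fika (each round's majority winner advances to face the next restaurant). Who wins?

Round 1: Maru vs Ember — 15–4, Maru advances.
Round 2: Maru vs Harvest — 9–10, Harvest advances.
Round 3: Harvest vs Cedar — 8–11, Cedar advances.
Round 4: Cedar vs Fika — 15–4, Cedar advances.
Cedar survives the agenda.

Cedar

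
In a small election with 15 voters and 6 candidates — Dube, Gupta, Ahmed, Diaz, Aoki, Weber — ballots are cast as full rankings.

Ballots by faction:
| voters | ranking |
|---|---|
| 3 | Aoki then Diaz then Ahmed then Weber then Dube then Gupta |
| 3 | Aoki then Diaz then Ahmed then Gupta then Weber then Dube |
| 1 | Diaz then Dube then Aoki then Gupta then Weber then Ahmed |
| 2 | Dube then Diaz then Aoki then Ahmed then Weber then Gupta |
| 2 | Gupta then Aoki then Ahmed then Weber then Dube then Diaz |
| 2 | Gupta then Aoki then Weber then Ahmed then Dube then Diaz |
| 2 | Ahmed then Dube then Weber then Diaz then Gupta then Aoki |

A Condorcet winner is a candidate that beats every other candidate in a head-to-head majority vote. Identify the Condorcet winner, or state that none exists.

Aoki

Pairwise majorities:
Dube vs Gupta: Dube preferred on 3+1+2+2 = 8 ballots; Dube wins 8–7.
Dube vs Ahmed: Dube is ranked higher on 1+2 = 3 ballots, Ahmed on 12. Ahmed wins 12–3.
Dube vs Diaz: 2+2+2+2 = 8 for Dube, 7 for Diaz — Dube by 8–7.
Dube vs Aoki: Dube is ranked higher on 1+2+2 = 5 ballots, Aoki on 10. Aoki wins 10–5.
Dube vs Weber: Dube is ranked higher on 1+2+2 = 5 ballots, Weber on 10. Weber wins 10–5.
Gupta vs Ahmed: 1+2+2 = 5 for Gupta, 10 for Ahmed — Ahmed by 10–5.
Gupta vs Diaz: Gupta is ranked higher on 2+2 = 4 ballots, Diaz on 11. Diaz wins 11–4.
Gupta vs Aoki: Gupta preferred on 2+2+2 = 6 ballots; Aoki wins 9–6.
Gupta vs Weber: Gupta preferred on 3+1+2+2 = 8 ballots; Gupta wins 8–7.
Ahmed vs Diaz: 2+2+2 = 6 for Ahmed, 9 for Diaz — Diaz by 9–6.
Ahmed vs Aoki: 2 for Ahmed, 13 for Aoki — Aoki by 13–2.
Ahmed vs Weber: Ahmed is ranked higher on 3+3+2+2+2 = 12 ballots, Weber on 3. Ahmed wins 12–3.
Diaz vs Aoki: 5 to 10, Aoki.
Diaz vs Weber: 9 to 6, Diaz.
Aoki vs Weber: Aoki is ranked higher on 3+3+1+2+2+2 = 13 ballots, Weber on 2. Aoki wins 13–2.
Aoki defeats every rival head-to-head and is the Condorcet winner.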